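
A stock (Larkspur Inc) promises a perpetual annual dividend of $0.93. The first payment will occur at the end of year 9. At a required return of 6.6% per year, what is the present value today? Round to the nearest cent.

Value at end of year 8: C / r = $0.93 / 0.066 = $14.0909
Discount to today: PV = $14.0909 / (1 + 0.066)^8 = $14.0909 / 1.667468 = $8.45

$8.45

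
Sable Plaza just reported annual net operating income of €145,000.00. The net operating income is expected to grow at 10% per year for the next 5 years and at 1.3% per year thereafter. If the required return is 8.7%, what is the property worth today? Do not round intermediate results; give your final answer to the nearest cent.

€2857930.34

D_1 = 159500.00000
D_2 = 175450.00000
D_3 = 192995.00000
D_4 = 212294.50000
D_5 = 233523.95000
Terminal value at year 5: TV = D_5×(1+g_2)/(r−g_2) = 236559.76135/0.074 = 3196753.53176
P_0 = D_1/(1+r)^1 + D_2/(1+r)^2 + D_3/(1+r)^3 + D_4/(1+r)^4 + D_5/(1+r)^5 + TV/(1+r)^5
    = 146734.13063 + 148489.00064 + 150264.85806 + 152061.95387 + 153880.54210 + 2106499.85333 = 2857930.33864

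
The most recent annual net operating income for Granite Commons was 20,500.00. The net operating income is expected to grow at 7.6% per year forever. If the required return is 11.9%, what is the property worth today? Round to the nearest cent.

512976.74

D₁ = D₀ × (1 + g) = 20,500.00 × 1.076 = 22,058.0000
Growing perpetuity: P = D₁ / (r − g) = 22,058.0000 / (0.119 − 0.076) = 512,976.74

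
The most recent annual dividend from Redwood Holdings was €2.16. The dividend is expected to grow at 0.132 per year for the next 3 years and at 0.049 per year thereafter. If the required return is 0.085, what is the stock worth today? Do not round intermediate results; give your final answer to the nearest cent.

D_1 = 2.44512
D_2 = 2.76788
D_3 = 3.13324
Terminal value at year 3: TV = D_3×(1+g_2)/(r−g_2) = 3.28676/0.036 = 91.29900
P_0 = D_1/(1+r)^1 + D_2/(1+r)^2 + D_3/(1+r)^3 + TV/(1+r)^3
    = 2.25357 + 2.35119 + 2.45304 + 71.47873 = 78.53652

€78.54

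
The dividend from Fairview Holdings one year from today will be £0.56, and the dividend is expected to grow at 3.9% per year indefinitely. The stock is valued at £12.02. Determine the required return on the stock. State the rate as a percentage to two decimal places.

8.56%

P = D₁/(r − g) ⇒ r = D₁/P + g = £0.5600/£12.02 + 0.039 = 0.046589 + 0.039 = 0.085589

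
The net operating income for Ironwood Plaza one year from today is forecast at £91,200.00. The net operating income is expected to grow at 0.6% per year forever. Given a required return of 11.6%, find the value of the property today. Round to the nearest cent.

Growing perpetuity: P = D₁ / (r − g) = £91,200.0000 / (0.116 − 0.006) = £829,090.91

£829090.91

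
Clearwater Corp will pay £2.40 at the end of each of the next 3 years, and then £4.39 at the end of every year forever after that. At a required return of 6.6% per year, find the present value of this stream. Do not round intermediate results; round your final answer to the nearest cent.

PV of 3-year annuity: £2.40 × [1 − (1+0.066)^−3] / 0.066 = 6.34467
Perpetuity value at year 3: £4.39 / 0.066 = 66.51515
PV of perpetuity: 66.51515 / (1+0.066)^3 = 54.90969
Total PV = 6.34467 + 54.90969 = 61.25436

£61.25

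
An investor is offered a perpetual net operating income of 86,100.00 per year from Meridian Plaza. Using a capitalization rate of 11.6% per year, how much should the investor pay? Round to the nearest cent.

742241.38

Level perpetuity: PV = C / r = 86,100.00 / 0.116 = 742,241.38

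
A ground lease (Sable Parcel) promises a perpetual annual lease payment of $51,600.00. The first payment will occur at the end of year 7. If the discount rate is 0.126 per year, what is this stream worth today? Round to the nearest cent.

Value at end of year 6: C / r = $51,600.00 / 0.126 = $409,523.8095
Discount to today: PV = $409,523.8095 / (1 + 0.126)^6 = $409,523.8095 / 2.038123 = $200,931.86

$200931.86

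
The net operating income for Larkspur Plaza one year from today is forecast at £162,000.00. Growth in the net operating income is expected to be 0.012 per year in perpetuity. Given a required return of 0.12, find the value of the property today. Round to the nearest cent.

Growing perpetuity: P = D₁ / (r − g) = £162,000.0000 / (0.12 − 0.012) = £1,500,000.00

£1500000.00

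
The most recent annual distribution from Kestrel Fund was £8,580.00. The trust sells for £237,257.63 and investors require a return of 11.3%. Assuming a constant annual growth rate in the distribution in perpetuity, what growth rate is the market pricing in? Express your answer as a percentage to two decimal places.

P = D₀(1+g)/(r−g) ⇒ P(r−g) = D₀(1+g) ⇒ g(P+D₀) = P·r − D₀
g = (P·r − D₀)/(P + D₀) = (£237,257.63×0.113 − £8,580.00) / (£237,257.63 + £8,580.00) = 0.074155

7.42%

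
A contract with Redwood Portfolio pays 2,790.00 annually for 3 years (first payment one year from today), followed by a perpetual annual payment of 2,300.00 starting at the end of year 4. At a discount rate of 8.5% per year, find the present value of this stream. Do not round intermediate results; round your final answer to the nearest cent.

PV of 3-year annuity: 2,790.00 × [1 − (1+0.085)^−3] / 0.085 = 7125.72242
Perpetuity value at year 3: 2,300.00 / 0.085 = 27058.82353
PV of perpetuity: 27058.82353 / (1+0.085)^3 = 21184.57208
Total PV = 7125.72242 + 21184.57208 = 28310.29449

28310.29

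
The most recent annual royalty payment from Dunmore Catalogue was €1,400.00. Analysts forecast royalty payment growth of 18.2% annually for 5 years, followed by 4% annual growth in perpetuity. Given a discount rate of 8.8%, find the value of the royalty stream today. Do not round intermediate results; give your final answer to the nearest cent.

€54942.68

D_1 = 1654.80000
D_2 = 1955.97360
D_3 = 2311.96080
D_4 = 2732.73766
D_5 = 3230.09591
Terminal value at year 5: TV = D_5×(1+g_2)/(r−g_2) = 3359.29975/0.048 = 69985.41147
P_0 = D_1/(1+r)^1 + D_2/(1+r)^2 + D_3/(1+r)^3 + D_4/(1+r)^4 + D_5/(1+r)^5 + TV/(1+r)^5
    = 1520.95588 + 1652.36200 + 1795.12121 + 1950.21441 + 2118.70720 + 45905.32258 = 54942.68327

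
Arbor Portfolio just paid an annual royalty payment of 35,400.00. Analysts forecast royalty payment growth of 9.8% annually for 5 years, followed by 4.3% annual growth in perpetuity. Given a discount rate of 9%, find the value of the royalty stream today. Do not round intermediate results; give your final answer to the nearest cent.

995769.19

D_1 = 38869.20000
D_2 = 42678.38160
D_3 = 46860.86300
D_4 = 51453.22757
D_5 = 56495.64387
Terminal value at year 5: TV = D_5×(1+g_2)/(r−g_2) = 58924.95656/0.047 = 1253722.47998
P_0 = D_1/(1+r)^1 + D_2/(1+r)^2 + D_3/(1+r)^3 + D_4/(1+r)^4 + D_5/(1+r)^5 + TV/(1+r)^5
    = 35659.81651 + 35921.53994 + 36185.18427 + 36450.76360 + 36718.29214 + 814833.58944 = 995769.18591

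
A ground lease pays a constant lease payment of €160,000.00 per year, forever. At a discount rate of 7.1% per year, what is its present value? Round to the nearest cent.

Level perpetuity: PV = C / r = €160,000.00 / 0.071 = €2,253,521.13

€2253521.13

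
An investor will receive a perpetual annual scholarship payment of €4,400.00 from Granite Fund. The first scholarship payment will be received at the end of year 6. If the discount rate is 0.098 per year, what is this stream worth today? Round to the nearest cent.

€28132.93

Value at end of year 5: C / r = €4,400.00 / 0.098 = €44,897.9592
Discount to today: PV = €44,897.9592 / (1 + 0.098)^5 = €44,897.9592 / 1.595922 = €28,132.93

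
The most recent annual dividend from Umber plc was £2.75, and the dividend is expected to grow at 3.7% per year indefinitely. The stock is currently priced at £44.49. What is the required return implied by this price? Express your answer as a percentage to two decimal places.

D₁ = £2.75 × 1.037 = £2.8518
P = D₁/(r − g) ⇒ r = D₁/P + g = £2.8518/£44.49 + 0.037 = 0.064099 + 0.037 = 0.101099

10.11%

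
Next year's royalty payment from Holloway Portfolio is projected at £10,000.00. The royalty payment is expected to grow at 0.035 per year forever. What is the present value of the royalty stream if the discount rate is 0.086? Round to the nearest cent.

Growing perpetuity: P = D₁ / (r − g) = £10,000.0000 / (0.086 − 0.035) = £196,078.43

£196078.43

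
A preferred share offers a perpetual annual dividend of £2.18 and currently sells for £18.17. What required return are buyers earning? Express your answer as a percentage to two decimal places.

P = C/r ⇒ r = C/P = £2.18/£18.17 = 0.119978

12.00%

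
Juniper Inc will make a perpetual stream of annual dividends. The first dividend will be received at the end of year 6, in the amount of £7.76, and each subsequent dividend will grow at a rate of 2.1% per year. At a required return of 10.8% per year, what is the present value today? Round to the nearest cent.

£53.41

Value at end of year 5: C₁ / (r − g) = £7.76 / (0.108 − 0.021) = £89.1954
Discount to today: PV = £89.1954 / (1 + 0.108)^5 = £89.1954 / 1.669932 = £53.41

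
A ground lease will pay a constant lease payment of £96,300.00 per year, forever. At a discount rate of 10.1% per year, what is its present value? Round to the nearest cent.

£953465.35

Level perpetuity: PV = C / r = £96,300.00 / 0.101 = £953,465.35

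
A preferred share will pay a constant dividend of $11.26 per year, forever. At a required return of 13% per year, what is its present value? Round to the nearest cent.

Level perpetuity: PV = C / r = $11.26 / 0.13 = $86.62

$86.62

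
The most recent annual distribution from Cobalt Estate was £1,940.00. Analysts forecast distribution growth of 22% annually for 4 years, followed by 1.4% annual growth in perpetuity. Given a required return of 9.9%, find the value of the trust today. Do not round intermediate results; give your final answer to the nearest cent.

D_1 = 2366.80000
D_2 = 2887.49600
D_3 = 3522.74512
D_4 = 4297.74905
Terminal value at year 4: TV = D_4×(1+g_2)/(r−g_2) = 4357.91753/0.085 = 51269.61804
P_0 = D_1/(1+r)^1 + D_2/(1+r)^2 + D_3/(1+r)^3 + D_4/(1+r)^4 + TV/(1+r)^4
    = 2153.59418 + 2390.70509 + 2653.92194 + 2946.11899 + 35145.46650 = 45289.80669

£45289.81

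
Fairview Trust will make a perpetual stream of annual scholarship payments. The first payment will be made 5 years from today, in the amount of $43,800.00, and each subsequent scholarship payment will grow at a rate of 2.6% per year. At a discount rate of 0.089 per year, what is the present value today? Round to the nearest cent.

Value at end of year 4: C₁ / (r − g) = $43,800.00 / (0.089 − 0.026) = $695,238.0952
Discount to today: PV = $695,238.0952 / (1 + 0.089)^4 = $695,238.0952 / 1.406409 = $494,335.78

$494335.78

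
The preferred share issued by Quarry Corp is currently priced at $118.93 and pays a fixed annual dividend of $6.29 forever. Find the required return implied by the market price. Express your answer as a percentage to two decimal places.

5.29%

P = C/r ⇒ r = C/P = $6.29/$118.93 = 0.052888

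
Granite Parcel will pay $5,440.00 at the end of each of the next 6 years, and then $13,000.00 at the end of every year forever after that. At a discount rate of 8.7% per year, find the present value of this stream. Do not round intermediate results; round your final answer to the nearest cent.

$115206.25

PV of 6-year annuity: $5,440.00 × [1 − (1+0.087)^−6] / 0.087 = 24623.22229
Perpetuity value at year 6: $13,000.00 / 0.087 = 149425.28736
PV of perpetuity: 149425.28736 / (1+0.087)^6 = 90583.02821
Total PV = 24623.22229 + 90583.02821 = 115206.25050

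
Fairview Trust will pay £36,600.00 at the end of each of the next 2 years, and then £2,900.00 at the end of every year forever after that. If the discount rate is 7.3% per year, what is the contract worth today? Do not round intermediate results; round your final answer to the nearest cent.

PV of 2-year annuity: £36,600.00 × [1 − (1+0.073)^−2] / 0.073 = 65899.32157
Perpetuity value at year 2: £2,900.00 / 0.073 = 39726.02740
PV of perpetuity: 39726.02740 / (1+0.073)^2 = 34504.49645
Total PV = 65899.32157 + 34504.49645 = 100403.81802

£100403.82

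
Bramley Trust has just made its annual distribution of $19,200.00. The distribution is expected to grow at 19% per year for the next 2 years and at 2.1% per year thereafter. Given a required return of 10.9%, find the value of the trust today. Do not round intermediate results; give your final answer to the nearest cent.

D_1 = 22848.00000
D_2 = 27189.12000
Terminal value at year 2: TV = D_2×(1+g_2)/(r−g_2) = 27760.09152/0.088 = 315455.58545
P_0 = D_1/(1+r)^1 + D_2/(1+r)^2 + TV/(1+r)^2
    = 20602.34445 + 22107.11443 + 256492.77081 = 299202.22969

$299202.23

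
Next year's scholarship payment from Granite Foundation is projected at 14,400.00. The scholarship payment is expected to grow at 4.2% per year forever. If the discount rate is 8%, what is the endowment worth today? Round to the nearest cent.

378947.37

Growing perpetuity: P = D₁ / (r − g) = 14,400.0000 / (0.08 − 0.042) = 378,947.37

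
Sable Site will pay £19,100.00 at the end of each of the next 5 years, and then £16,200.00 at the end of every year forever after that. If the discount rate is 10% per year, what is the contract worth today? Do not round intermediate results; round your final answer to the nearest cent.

PV of 5-year annuity: £19,100.00 × [1 − (1+0.1)^−5] / 0.1 = 72404.02730
Perpetuity value at year 5: £16,200.00 / 0.1 = 162000.00000
PV of perpetuity: 162000.00000 / (1+0.1)^5 = 100589.25434
Total PV = 72404.02730 + 100589.25434 = 172993.28163

£172993.28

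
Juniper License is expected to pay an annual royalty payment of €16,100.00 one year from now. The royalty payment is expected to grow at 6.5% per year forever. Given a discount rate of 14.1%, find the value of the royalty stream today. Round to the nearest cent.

€211842.11

Growing perpetuity: P = D₁ / (r − g) = €16,100.0000 / (0.141 − 0.065) = €211,842.11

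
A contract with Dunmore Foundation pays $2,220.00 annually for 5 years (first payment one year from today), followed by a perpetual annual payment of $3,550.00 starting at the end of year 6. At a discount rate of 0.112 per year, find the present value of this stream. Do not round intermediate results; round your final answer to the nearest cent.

$26805.52

PV of 5-year annuity: $2,220.00 × [1 − (1+0.112)^−5] / 0.112 = 8163.77848
Perpetuity value at year 5: $3,550.00 / 0.112 = 31696.42857
PV of perpetuity: 31696.42857 / (1+0.112)^5 = 18641.73775
Total PV = 8163.77848 + 18641.73775 = 26805.51624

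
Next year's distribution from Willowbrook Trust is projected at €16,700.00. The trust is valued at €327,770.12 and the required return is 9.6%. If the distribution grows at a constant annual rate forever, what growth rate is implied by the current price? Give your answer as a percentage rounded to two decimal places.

4.50%

P = D₁/(r−g) ⇒ g = r − D₁/P = 0.096 − €16,700.00/€327,770.12 = 0.045050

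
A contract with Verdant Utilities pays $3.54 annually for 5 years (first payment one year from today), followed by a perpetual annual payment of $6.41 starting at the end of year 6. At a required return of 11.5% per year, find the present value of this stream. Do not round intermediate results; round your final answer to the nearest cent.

$45.26

PV of 5-year annuity: $3.54 × [1 − (1+0.115)^−5] / 0.115 = 12.92057
Perpetuity value at year 5: $6.41 / 0.115 = 55.73913
PV of perpetuity: 55.73913 / (1+0.115)^5 = 32.34341
Total PV = 12.92057 + 32.34341 = 45.26398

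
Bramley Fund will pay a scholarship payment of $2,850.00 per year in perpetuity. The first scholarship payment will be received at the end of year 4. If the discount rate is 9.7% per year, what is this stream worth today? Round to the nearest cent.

Value at end of year 3: C / r = $2,850.00 / 0.097 = $29,381.4433
Discount to today: PV = $29,381.4433 / (1 + 0.097)^3 = $29,381.4433 / 1.320140 = $22,256.31

$22256.31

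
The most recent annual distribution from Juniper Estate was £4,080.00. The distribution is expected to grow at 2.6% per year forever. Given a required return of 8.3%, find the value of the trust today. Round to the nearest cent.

D₁ = D₀ × (1 + g) = £4,080.00 × 1.026 = £4,186.0800
Growing perpetuity: P = D₁ / (r − g) = £4,186.0800 / (0.083 − 0.026) = £73,440.00

£73440.00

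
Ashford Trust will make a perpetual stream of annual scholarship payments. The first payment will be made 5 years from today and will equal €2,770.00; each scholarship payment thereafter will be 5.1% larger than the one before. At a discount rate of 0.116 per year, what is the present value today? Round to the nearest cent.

Value at end of year 4: C₁ / (r − g) = €2,770.00 / (0.116 − 0.051) = €42,615.3846
Discount to today: PV = €42,615.3846 / (1 + 0.116)^4 = €42,615.3846 / 1.551161 = €27,473.22

€27473.22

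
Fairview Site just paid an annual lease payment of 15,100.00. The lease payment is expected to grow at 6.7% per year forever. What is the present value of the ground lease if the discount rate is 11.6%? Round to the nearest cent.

D₁ = D₀ × (1 + g) = 15,100.00 × 1.067 = 16,111.7000
Growing perpetuity: P = D₁ / (r − g) = 16,111.7000 / (0.116 − 0.067) = 328,810.20

328810.20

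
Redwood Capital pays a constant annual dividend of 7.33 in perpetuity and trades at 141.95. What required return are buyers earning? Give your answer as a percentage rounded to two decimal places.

P = C/r ⇒ r = C/P = 7.33/141.95 = 0.051638

5.16%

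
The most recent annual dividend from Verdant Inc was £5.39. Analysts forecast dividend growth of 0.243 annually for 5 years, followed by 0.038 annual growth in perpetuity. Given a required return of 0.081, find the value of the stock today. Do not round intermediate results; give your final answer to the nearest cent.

£303.32

D_1 = 6.69977
D_2 = 8.32781
D_3 = 10.35147
D_4 = 12.86688
D_5 = 15.99353
Terminal value at year 5: TV = D_5×(1+g_2)/(r−g_2) = 16.60129/0.043 = 386.07645
P_0 = D_1/(1+r)^1 + D_2/(1+r)^2 + D_3/(1+r)^3 + D_4/(1+r)^4 + D_5/(1+r)^5 + TV/(1+r)^5
    = 6.19775 + 7.12655 + 8.19455 + 9.42259 + 10.83468 + 261.54405 = 303.32017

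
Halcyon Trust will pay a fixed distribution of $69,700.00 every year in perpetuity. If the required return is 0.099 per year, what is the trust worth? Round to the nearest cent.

Level perpetuity: PV = C / r = $69,700.00 / 0.099 = $704,040.40

$704040.40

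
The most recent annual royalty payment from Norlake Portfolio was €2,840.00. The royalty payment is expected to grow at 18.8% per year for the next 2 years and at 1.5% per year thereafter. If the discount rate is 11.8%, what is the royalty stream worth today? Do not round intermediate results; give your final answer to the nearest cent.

D_1 = 3373.92000
D_2 = 4008.21696
Terminal value at year 2: TV = D_2×(1+g_2)/(r−g_2) = 4068.34021/0.103 = 39498.44868
P_0 = D_1/(1+r)^1 + D_2/(1+r)^2 + TV/(1+r)^2
    = 3017.81753 + 3206.76854 + 31600.68027 = 37825.26634

€37825.27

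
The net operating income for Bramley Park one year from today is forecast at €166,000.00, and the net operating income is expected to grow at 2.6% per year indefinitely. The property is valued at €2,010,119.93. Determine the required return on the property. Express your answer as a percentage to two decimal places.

P = D₁/(r − g) ⇒ r = D₁/P + g = €166,000.0000/€2,010,119.93 + 0.026 = 0.082582 + 0.026 = 0.108582

10.86%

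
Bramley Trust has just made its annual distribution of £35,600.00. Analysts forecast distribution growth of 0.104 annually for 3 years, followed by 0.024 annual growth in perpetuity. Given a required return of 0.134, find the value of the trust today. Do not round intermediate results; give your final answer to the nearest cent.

D_1 = 39302.40000
D_2 = 43389.84960
D_3 = 47902.39396
Terminal value at year 3: TV = D_3×(1+g_2)/(r−g_2) = 49052.05141/0.11 = 445927.74012
P_0 = D_1/(1+r)^1 + D_2/(1+r)^2 + D_3/(1+r)^3 + TV/(1+r)^3
    = 34658.20106 + 33741.31743 + 32848.68999 + 305791.44133 = 407039.64981

£407039.65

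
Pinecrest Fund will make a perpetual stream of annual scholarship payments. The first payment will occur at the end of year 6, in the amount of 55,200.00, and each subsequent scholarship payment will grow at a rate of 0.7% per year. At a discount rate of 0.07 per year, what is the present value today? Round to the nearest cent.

624711.70

Value at end of year 5: C₁ / (r − g) = 55,200.00 / (0.07 − 0.007) = 876,190.4762
Discount to today: PV = 876,190.4762 / (1 + 0.07)^5 = 876,190.4762 / 1.402552 = 624,711.70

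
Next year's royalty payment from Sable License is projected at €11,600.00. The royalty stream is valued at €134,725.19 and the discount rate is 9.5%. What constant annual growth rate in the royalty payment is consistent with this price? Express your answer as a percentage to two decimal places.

P = D₁/(r−g) ⇒ g = r − D₁/P = 0.095 − €11,600.00/€134,725.19 = 0.008899

0.89%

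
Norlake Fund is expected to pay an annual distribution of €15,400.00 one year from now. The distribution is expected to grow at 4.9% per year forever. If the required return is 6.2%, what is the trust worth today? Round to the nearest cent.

Growing perpetuity: P = D₁ / (r − g) = €15,400.0000 / (0.062 − 0.049) = €1,184,615.38

€1184615.38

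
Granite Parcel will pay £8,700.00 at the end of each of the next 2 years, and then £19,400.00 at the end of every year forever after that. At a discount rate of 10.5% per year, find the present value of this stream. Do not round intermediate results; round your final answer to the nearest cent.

PV of 2-year annuity: £8,700.00 × [1 − (1+0.105)^−2] / 0.105 = 14998.46440
Perpetuity value at year 2: £19,400.00 / 0.105 = 184761.90476
PV of perpetuity: 184761.90476 / (1+0.105)^2 = 151317.05310
Total PV = 14998.46440 + 151317.05310 = 166315.51751

£166315.52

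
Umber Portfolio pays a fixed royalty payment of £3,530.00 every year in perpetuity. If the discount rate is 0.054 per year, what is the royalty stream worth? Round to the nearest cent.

Level perpetuity: PV = C / r = £3,530.00 / 0.054 = £65,370.37

£65370.37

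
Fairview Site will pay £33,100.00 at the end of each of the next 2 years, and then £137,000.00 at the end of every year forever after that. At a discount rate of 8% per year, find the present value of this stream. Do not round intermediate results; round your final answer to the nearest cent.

£1527218.79

PV of 2-year annuity: £33,100.00 × [1 − (1+0.08)^−2] / 0.08 = 59026.06310
Perpetuity value at year 2: £137,000.00 / 0.08 = 1712500.00000
PV of perpetuity: 1712500.00000 / (1+0.08)^2 = 1468192.72977
Total PV = 59026.06310 + 1468192.72977 = 1527218.79287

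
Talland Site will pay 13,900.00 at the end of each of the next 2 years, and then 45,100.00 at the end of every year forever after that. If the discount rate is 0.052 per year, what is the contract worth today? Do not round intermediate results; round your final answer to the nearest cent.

809458.08

PV of 2-year annuity: 13,900.00 × [1 − (1+0.052)^−2] / 0.052 = 25772.74502
Perpetuity value at year 2: 45,100.00 / 0.052 = 867307.69231
PV of perpetuity: 867307.69231 / (1+0.052)^2 = 783685.33258
Total PV = 25772.74502 + 783685.33258 = 809458.07760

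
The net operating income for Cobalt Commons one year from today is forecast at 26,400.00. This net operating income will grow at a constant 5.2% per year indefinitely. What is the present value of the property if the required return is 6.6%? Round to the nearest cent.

1885714.29

Growing perpetuity: P = D₁ / (r − g) = 26,400.0000 / (0.066 − 0.052) = 1,885,714.29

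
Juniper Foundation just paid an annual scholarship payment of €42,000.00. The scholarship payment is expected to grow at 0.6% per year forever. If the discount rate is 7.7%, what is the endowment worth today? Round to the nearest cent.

D₁ = D₀ × (1 + g) = €42,000.00 × 1.006 = €42,252.0000
Growing perpetuity: P = D₁ / (r − g) = €42,252.0000 / (0.077 − 0.006) = €595,098.59

€595098.59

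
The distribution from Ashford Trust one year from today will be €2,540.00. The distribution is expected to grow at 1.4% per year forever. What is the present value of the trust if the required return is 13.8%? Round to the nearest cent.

€20483.87

Growing perpetuity: P = D₁ / (r − g) = €2,540.0000 / (0.138 − 0.014) = €20,483.87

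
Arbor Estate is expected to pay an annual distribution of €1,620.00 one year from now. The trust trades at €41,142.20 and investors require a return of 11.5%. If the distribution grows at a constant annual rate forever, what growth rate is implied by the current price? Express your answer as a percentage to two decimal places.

P = D₁/(r−g) ⇒ g = r − D₁/P = 0.115 − €1,620.00/€41,142.20 = 0.075624

7.56%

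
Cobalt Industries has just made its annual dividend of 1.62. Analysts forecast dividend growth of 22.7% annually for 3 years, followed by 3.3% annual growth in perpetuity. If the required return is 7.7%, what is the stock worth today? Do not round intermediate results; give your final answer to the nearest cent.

62.58

D_1 = 1.98774
D_2 = 2.43896
D_3 = 2.99260
Terminal value at year 3: TV = D_3×(1+g_2)/(r−g_2) = 3.09136/0.044 = 70.25809
P_0 = D_1/(1+r)^1 + D_2/(1+r)^2 + D_3/(1+r)^3 + TV/(1+r)^3
    = 1.84563 + 2.10268 + 2.39553 + 56.24051 = 62.58434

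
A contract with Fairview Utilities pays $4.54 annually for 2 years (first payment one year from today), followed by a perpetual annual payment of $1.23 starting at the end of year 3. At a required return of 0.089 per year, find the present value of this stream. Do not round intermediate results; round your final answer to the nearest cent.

PV of 2-year annuity: $4.54 × [1 − (1+0.089)^−2] / 0.089 = 7.99721
Perpetuity value at year 2: $1.23 / 0.089 = 13.82022
PV of perpetuity: 13.82022 / (1+0.089)^2 = 11.65358
Total PV = 7.99721 + 11.65358 = 19.65079

$19.65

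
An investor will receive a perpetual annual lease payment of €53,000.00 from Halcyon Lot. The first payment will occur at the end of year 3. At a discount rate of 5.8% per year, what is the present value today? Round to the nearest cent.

€816350.27

Value at end of year 2: C / r = €53,000.00 / 0.058 = €913,793.1034
Discount to today: PV = €913,793.1034 / (1 + 0.058)^2 = €913,793.1034 / 1.119364 = €816,350.27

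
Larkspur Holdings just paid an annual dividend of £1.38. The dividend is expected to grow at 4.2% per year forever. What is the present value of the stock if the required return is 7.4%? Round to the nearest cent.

£44.94

D₁ = D₀ × (1 + g) = £1.38 × 1.042 = £1.4380
Growing perpetuity: P = D₁ / (r − g) = £1.4380 / (0.074 − 0.042) = £44.94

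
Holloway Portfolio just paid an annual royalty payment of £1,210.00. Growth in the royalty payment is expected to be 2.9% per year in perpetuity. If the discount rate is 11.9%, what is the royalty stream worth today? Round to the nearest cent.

D₁ = D₀ × (1 + g) = £1,210.00 × 1.029 = £1,245.0900
Growing perpetuity: P = D₁ / (r − g) = £1,245.0900 / (0.119 − 0.029) = £13,834.33

£13834.33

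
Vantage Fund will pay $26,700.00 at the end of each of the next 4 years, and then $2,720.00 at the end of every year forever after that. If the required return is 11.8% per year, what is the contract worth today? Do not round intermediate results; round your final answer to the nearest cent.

PV of 4-year annuity: $26,700.00 × [1 − (1+0.118)^−4] / 0.118 = 81440.01618
Perpetuity value at year 4: $2,720.00 / 0.118 = 23050.84746
PV of perpetuity: 23050.84746 / (1+0.118)^4 = 14754.33645
Total PV = 81440.01618 + 14754.33645 = 96194.35263

$96194.35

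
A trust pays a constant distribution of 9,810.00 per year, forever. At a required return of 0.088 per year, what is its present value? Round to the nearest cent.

Level perpetuity: PV = C / r = 9,810.00 / 0.088 = 111,477.27

111477.27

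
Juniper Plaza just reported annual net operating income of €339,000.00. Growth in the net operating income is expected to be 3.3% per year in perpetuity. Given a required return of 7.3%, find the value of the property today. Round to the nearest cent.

D₁ = D₀ × (1 + g) = €339,000.00 × 1.033 = €350,187.0000
Growing perpetuity: P = D₁ / (r − g) = €350,187.0000 / (0.073 − 0.033) = €8,754,675.00

€8754675.00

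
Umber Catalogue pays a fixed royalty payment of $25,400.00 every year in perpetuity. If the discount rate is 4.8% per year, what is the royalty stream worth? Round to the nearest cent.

Level perpetuity: PV = C / r = $25,400.00 / 0.048 = $529,166.67

$529166.67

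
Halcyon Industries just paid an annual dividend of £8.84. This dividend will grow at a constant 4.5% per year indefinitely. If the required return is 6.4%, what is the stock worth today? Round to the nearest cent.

D₁ = D₀ × (1 + g) = £8.84 × 1.045 = £9.2378
Growing perpetuity: P = D₁ / (r − g) = £9.2378 / (0.064 − 0.045) = £486.20

£486.20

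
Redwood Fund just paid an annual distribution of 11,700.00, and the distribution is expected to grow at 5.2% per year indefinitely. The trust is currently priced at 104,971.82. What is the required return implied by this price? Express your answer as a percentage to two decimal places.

D₁ = 11,700.00 × 1.052 = 12,308.4000
P = D₁/(r − g) ⇒ r = D₁/P + g = 12,308.4000/104,971.82 + 0.052 = 0.117254 + 0.052 = 0.169254

16.93%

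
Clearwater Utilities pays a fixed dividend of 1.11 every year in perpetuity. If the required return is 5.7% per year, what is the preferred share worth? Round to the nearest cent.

Level perpetuity: PV = C / r = 1.11 / 0.057 = 19.47

19.47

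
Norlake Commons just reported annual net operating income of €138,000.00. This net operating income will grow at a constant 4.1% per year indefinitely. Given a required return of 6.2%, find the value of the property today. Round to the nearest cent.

€6840857.14

D₁ = D₀ × (1 + g) = €138,000.00 × 1.041 = €143,658.0000
Growing perpetuity: P = D₁ / (r − g) = €143,658.0000 / (0.062 − 0.041) = €6,840,857.14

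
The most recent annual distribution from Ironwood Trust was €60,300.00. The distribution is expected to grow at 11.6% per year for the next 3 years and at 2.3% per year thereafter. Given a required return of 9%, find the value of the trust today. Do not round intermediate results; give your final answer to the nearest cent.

D_1 = 67294.80000
D_2 = 75100.99680
D_3 = 83812.71243
Terminal value at year 3: TV = D_3×(1+g_2)/(r−g_2) = 85740.40481/0.067 = 1279707.53455
P_0 = D_1/(1+r)^1 + D_2/(1+r)^2 + D_3/(1+r)^3 + TV/(1+r)^3
    = 61738.34862 + 63211.00648 + 64718.79196 + 988169.01749 = 1177837.16455

€1177837.16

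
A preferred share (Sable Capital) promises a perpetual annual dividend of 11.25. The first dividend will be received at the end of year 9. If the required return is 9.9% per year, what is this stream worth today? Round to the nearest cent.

53.40

Value at end of year 8: C / r = 11.25 / 0.099 = 113.6364
Discount to today: PV = 113.6364 / (1 + 0.099)^8 = 113.6364 / 2.128049 = 53.40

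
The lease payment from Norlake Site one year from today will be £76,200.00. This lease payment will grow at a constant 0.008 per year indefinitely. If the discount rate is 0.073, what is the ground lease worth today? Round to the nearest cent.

Growing perpetuity: P = D₁ / (r − g) = £76,200.0000 / (0.073 − 0.008) = £1,172,307.69

£1172307.69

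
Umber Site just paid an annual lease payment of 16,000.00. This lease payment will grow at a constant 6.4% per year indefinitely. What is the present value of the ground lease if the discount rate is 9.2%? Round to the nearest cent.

608000.00

D₁ = D₀ × (1 + g) = 16,000.00 × 1.064 = 17,024.0000
Growing perpetuity: P = D₁ / (r − g) = 17,024.0000 / (0.092 − 0.064) = 608,000.00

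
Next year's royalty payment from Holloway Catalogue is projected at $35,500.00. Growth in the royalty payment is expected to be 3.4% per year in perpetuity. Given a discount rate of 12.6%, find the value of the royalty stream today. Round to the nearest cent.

$385869.57

Growing perpetuity: P = D₁ / (r − g) = $35,500.0000 / (0.126 − 0.034) = $385,869.57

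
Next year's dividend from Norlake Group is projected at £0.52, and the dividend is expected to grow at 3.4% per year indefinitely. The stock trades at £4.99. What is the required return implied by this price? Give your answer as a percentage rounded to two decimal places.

13.82%

P = D₁/(r − g) ⇒ r = D₁/P + g = £0.5200/£4.99 + 0.034 = 0.104208 + 0.034 = 0.138208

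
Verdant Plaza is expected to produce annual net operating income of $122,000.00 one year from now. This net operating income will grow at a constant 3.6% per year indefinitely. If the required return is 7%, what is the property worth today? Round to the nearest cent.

Growing perpetuity: P = D₁ / (r − g) = $122,000.0000 / (0.07 − 0.036) = $3,588,235.29

$3588235.29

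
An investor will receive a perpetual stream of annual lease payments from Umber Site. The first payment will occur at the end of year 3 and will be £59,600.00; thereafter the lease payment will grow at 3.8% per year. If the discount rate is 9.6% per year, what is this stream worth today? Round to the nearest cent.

Value at end of year 2: C₁ / (r − g) = £59,600.00 / (0.096 − 0.038) = £1,027,586.2069
Discount to today: PV = £1,027,586.2069 / (1 + 0.096)^2 = £1,027,586.2069 / 1.201216 = £855,454.98

£855454.98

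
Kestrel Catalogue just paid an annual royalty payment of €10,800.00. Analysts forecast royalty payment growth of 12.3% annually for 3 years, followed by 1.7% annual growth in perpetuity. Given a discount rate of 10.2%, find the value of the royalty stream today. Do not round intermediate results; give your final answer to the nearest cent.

D_1 = 12128.40000
D_2 = 13620.19320
D_3 = 15295.47696
Terminal value at year 3: TV = D_3×(1+g_2)/(r−g_2) = 15555.50007/0.085 = 183005.88320
P_0 = D_1/(1+r)^1 + D_2/(1+r)^2 + D_3/(1+r)^3 + TV/(1+r)^3
    = 11005.80762 + 11215.53717 + 11429.26338 + 136747.77475 = 170398.38292

€170398.38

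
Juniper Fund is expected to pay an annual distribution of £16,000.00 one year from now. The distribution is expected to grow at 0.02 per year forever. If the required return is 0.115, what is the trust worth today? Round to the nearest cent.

Growing perpetuity: P = D₁ / (r − g) = £16,000.0000 / (0.115 − 0.02) = £168,421.05

£168421.05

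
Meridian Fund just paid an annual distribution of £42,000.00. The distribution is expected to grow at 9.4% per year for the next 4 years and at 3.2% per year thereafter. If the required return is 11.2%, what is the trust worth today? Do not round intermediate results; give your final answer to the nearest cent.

D_1 = 45948.00000
D_2 = 50267.11200
D_3 = 54992.22053
D_4 = 60161.48926
Terminal value at year 4: TV = D_4×(1+g_2)/(r−g_2) = 62086.65691/0.08 = 776083.21142
P_0 = D_1/(1+r)^1 + D_2/(1+r)^2 + D_3/(1+r)^3 + D_4/(1+r)^4 + TV/(1+r)^4
    = 41320.14388 + 40651.29263 + 39993.26811 + 39345.89507 + 507562.04639 = 668872.64609

£668872.65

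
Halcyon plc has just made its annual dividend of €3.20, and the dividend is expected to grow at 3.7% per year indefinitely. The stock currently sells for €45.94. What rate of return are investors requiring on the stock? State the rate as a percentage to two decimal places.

D₁ = €3.20 × 1.037 = €3.3184
P = D₁/(r − g) ⇒ r = D₁/P + g = €3.3184/€45.94 + 0.037 = 0.072233 + 0.037 = 0.109233

10.92%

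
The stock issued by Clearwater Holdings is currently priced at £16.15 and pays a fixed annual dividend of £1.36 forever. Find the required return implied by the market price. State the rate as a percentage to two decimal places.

P = C/r ⇒ r = C/P = £1.36/£16.15 = 0.084211

8.42%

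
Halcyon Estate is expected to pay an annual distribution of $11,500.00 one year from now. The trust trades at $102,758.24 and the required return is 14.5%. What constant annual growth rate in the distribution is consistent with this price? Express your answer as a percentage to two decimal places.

P = D₁/(r−g) ⇒ g = r − D₁/P = 0.145 − $11,500.00/$102,758.24 = 0.033087

3.31%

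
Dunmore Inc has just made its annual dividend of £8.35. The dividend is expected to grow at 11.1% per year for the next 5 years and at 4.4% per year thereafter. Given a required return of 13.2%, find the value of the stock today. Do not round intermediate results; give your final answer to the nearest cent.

D_1 = 9.27685
D_2 = 10.30658
D_3 = 11.45061
D_4 = 12.72163
D_5 = 14.13373
Terminal value at year 5: TV = D_5×(1+g_2)/(r−g_2) = 14.75561/0.088 = 167.67743
P_0 = D_1/(1+r)^1 + D_2/(1+r)^2 + D_3/(1+r)^3 + D_4/(1+r)^4 + D_5/(1+r)^5 + TV/(1+r)^5
    = 8.19510 + 8.04307 + 7.89386 + 7.74742 + 7.60369 + 90.20746 = 129.69060

£129.69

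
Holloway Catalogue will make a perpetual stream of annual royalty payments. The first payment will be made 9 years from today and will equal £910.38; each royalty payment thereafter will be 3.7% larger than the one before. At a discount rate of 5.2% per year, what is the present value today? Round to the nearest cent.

Value at end of year 8: C₁ / (r − g) = £910.38 / (0.052 − 0.037) = £60,692.0000
Discount to today: PV = £60,692.0000 / (1 + 0.052)^8 = £60,692.0000 / 1.500120 = £40,458.10

£40458.10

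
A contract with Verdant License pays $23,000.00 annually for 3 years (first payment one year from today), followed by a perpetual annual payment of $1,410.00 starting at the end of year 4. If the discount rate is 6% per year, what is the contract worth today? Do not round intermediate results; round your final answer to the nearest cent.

PV of 3-year annuity: $23,000.00 × [1 − (1+0.06)^−3] / 0.06 = 61479.27484
Perpetuity value at year 3: $1,410.00 / 0.06 = 23500.00000
PV of perpetuity: 23500.00000 / (1+0.06)^3 = 19731.05315
Total PV = 61479.27484 + 19731.05315 = 81210.32799

$81210.33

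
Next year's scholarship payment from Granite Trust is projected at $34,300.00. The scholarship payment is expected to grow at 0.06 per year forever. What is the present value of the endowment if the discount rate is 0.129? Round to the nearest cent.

Growing perpetuity: P = D₁ / (r − g) = $34,300.0000 / (0.129 − 0.06) = $497,101.45

$497101.45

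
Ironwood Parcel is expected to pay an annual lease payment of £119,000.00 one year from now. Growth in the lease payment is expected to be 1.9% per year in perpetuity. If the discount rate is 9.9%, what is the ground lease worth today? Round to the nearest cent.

Growing perpetuity: P = D₁ / (r − g) = £119,000.0000 / (0.099 − 0.019) = £1,487,500.00

£1487500.00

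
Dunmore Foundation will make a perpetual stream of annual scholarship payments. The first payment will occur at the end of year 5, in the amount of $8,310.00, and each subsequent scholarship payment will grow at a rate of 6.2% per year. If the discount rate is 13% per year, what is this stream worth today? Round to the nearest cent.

$74951.16

Value at end of year 4: C₁ / (r − g) = $8,310.00 / (0.13 − 0.062) = $122,205.8824
Discount to today: PV = $122,205.8824 / (1 + 0.13)^4 = $122,205.8824 / 1.630474 = $74,951.16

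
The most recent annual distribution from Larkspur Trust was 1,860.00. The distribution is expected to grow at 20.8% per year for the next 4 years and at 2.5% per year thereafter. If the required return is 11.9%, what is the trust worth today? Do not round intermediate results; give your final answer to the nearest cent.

36587.63

D_1 = 2246.88000
D_2 = 2714.23104
D_3 = 3278.79110
D_4 = 3960.77964
Terminal value at year 4: TV = D_4×(1+g_2)/(r−g_2) = 4059.79914/0.094 = 43189.35250
P_0 = D_1/(1+r)^1 + D_2/(1+r)^2 + D_3/(1+r)^3 + D_4/(1+r)^4 + TV/(1+r)^4
    = 2007.93566 + 2167.63742 + 2340.04111 + 2526.15698 + 27545.86071 = 36587.63188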